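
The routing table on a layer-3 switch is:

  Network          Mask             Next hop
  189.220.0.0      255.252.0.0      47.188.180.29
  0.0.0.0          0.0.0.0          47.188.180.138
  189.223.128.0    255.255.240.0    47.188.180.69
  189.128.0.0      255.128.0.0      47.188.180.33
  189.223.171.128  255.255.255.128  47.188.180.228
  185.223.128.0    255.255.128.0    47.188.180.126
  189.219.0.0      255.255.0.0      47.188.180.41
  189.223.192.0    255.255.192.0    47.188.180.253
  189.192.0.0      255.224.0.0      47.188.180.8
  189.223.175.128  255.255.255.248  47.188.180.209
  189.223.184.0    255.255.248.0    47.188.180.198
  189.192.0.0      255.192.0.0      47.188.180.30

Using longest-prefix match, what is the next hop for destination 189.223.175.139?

47.188.180.29

Routes whose prefix contains 189.223.175.139:
  0.0.0.0/0 (default, matches everything) -> 47.188.180.138
  189.128.0.0/9 (189.128.0.0 - 189.255.255.255) -> 47.188.180.33
  189.192.0.0/10 (189.192.0.0 - 189.255.255.255) -> 47.188.180.30
  189.192.0.0/11 (189.192.0.0 - 189.223.255.255) -> 47.188.180.8
  189.220.0.0/14 (189.220.0.0 - 189.223.255.255) -> 47.188.180.29
More-specific entries that do NOT match:
  189.223.175.128/29 (189.223.175.128 - 189.223.175.135) does not contain 189.223.175.139
  189.223.171.128/25 (189.223.171.128 - 189.223.171.255) does not contain 189.223.175.139
  189.223.184.0/21 (189.223.184.0 - 189.223.191.255) does not contain 189.223.175.139
  189.223.128.0/20 (189.223.128.0 - 189.223.143.255) does not contain 189.223.175.139
  189.223.192.0/18 (189.223.192.0 - 189.223.255.255) does not contain 189.223.175.139
  185.223.128.0/17 (185.223.128.0 - 185.223.255.255) does not contain 189.223.175.139
  189.219.0.0/16 (189.219.0.0 - 189.219.255.255) does not contain 189.223.175.139
Longest matching prefix is /14 -> next hop 47.188.180.29.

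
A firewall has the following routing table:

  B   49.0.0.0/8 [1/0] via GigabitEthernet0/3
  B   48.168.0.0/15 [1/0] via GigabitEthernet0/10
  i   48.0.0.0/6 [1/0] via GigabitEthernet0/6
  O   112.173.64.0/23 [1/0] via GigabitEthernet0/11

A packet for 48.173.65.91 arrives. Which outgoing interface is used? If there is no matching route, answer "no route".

Routes whose prefix contains 48.173.65.91:
  48.0.0.0/6 (48.0.0.0 - 51.255.255.255) -> GigabitEthernet0/6
More-specific entries that do NOT match:
  112.173.64.0/23 (112.173.64.0 - 112.173.65.255) does not contain 48.173.65.91
  48.168.0.0/15 (48.168.0.0 - 48.169.255.255) does not contain 48.173.65.91
  49.0.0.0/8 (49.0.0.0 - 49.255.255.255) does not contain 48.173.65.91
Longest matching prefix is /6 -> interface GigabitEthernet0/6.

GigabitEthernet0/6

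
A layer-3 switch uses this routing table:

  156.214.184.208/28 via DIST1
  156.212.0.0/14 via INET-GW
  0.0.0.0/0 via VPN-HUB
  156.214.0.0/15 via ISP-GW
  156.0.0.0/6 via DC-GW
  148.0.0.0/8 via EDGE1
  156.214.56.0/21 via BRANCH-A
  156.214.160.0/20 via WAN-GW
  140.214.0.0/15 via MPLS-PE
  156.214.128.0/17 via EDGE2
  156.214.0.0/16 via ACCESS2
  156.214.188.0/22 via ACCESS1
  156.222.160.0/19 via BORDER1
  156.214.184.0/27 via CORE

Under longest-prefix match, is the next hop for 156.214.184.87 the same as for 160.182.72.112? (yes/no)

no

156.214.184.87: longest match 156.214.128.0/17 -> EDGE2
160.182.72.112: longest match 0.0.0.0/0 -> VPN-HUB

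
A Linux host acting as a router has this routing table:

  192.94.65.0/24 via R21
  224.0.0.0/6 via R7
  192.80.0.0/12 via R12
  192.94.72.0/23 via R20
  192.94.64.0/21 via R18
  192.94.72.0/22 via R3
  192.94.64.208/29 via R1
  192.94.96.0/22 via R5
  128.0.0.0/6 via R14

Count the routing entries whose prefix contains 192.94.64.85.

2

Prefixes containing 192.94.64.85:
  192.80.0.0/12 (192.80.0.0 - 192.95.255.255)
  192.94.64.0/21 (192.94.64.0 - 192.94.71.255)
Total matching entries: 2.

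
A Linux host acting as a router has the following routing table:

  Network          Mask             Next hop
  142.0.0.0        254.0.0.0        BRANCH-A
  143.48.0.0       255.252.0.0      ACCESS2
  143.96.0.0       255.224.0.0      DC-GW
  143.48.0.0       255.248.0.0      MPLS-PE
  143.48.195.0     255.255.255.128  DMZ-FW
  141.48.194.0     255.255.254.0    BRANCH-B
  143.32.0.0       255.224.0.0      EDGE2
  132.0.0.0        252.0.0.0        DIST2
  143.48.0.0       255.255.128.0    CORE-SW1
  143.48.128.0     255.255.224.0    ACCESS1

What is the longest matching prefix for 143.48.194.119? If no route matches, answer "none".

Entries matching 143.48.194.119:
  142.0.0.0/7 (142.0.0.0 - 143.255.255.255)
  143.32.0.0/11 (143.32.0.0 - 143.63.255.255)
  143.48.0.0/13 (143.48.0.0 - 143.55.255.255)
  143.48.0.0/14 (143.48.0.0 - 143.51.255.255)
Most specific is 143.48.0.0/14.

143.48.0.0/14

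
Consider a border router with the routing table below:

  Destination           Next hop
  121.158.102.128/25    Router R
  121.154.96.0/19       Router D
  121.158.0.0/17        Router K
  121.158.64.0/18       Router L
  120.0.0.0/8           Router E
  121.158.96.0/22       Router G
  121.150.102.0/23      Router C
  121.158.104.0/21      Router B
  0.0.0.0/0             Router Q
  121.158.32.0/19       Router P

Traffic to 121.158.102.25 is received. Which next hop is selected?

Routes whose prefix contains 121.158.102.25:
  0.0.0.0/0 (default, matches everything) -> Router Q
  121.158.0.0/17 (121.158.0.0 - 121.158.127.255) -> Router K
  121.158.64.0/18 (121.158.64.0 - 121.158.127.255) -> Router L
More-specific entries that do NOT match:
  121.158.102.128/25 (121.158.102.128 - 121.158.102.255) does not contain 121.158.102.25
  121.150.102.0/23 (121.150.102.0 - 121.150.103.255) does not contain 121.158.102.25
  121.158.96.0/22 (121.158.96.0 - 121.158.99.255) does not contain 121.158.102.25
  121.158.104.0/21 (121.158.104.0 - 121.158.111.255) does not contain 121.158.102.25
  121.154.96.0/19 (121.154.96.0 - 121.154.127.255) does not contain 121.158.102.25
  121.158.32.0/19 (121.158.32.0 - 121.158.63.255) does not contain 121.158.102.25
Longest matching prefix is /18 -> next hop Router L.

Router L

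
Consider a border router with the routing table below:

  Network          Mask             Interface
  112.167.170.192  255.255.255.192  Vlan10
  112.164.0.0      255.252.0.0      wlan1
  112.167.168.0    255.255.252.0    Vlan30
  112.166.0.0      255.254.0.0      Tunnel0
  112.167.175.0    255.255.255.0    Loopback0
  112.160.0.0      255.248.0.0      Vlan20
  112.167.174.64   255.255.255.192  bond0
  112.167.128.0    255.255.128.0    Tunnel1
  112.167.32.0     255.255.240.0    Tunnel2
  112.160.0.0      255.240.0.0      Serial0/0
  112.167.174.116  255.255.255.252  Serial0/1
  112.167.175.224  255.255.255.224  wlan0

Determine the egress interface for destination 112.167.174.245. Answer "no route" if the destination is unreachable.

Tunnel1

Routes whose prefix contains 112.167.174.245:
  112.160.0.0/12 (112.160.0.0 - 112.175.255.255) -> Serial0/0
  112.160.0.0/13 (112.160.0.0 - 112.167.255.255) -> Vlan20
  112.164.0.0/14 (112.164.0.0 - 112.167.255.255) -> wlan1
  112.166.0.0/15 (112.166.0.0 - 112.167.255.255) -> Tunnel0
  112.167.128.0/17 (112.167.128.0 - 112.167.255.255) -> Tunnel1
More-specific entries that do NOT match:
  112.167.174.116/30 (112.167.174.116 - 112.167.174.119) does not contain 112.167.174.245
  112.167.175.224/27 (112.167.175.224 - 112.167.175.255) does not contain 112.167.174.245
  112.167.170.192/26 (112.167.170.192 - 112.167.170.255) does not contain 112.167.174.245
  112.167.174.64/26 (112.167.174.64 - 112.167.174.127) does not contain 112.167.174.245
  112.167.175.0/24 (112.167.175.0 - 112.167.175.255) does not contain 112.167.174.245
  112.167.168.0/22 (112.167.168.0 - 112.167.171.255) does not contain 112.167.174.245
  112.167.32.0/20 (112.167.32.0 - 112.167.47.255) does not contain 112.167.174.245
Longest matching prefix is /17 -> interface Tunnel1.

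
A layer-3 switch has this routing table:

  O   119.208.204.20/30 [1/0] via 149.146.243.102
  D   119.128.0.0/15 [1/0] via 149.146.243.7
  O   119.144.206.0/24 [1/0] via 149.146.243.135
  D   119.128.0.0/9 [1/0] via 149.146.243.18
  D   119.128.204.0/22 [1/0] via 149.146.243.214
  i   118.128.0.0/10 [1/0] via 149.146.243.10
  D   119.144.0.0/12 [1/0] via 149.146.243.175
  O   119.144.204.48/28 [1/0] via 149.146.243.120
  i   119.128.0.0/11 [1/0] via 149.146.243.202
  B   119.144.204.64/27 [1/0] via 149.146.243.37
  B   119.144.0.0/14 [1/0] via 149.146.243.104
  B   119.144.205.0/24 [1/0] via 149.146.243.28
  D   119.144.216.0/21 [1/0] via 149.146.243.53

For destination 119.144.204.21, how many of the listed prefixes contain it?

Prefixes containing 119.144.204.21:
  119.128.0.0/9 (119.128.0.0 - 119.255.255.255)
  119.128.0.0/11 (119.128.0.0 - 119.159.255.255)
  119.144.0.0/12 (119.144.0.0 - 119.159.255.255)
  119.144.0.0/14 (119.144.0.0 - 119.147.255.255)
Total matching entries: 4.

4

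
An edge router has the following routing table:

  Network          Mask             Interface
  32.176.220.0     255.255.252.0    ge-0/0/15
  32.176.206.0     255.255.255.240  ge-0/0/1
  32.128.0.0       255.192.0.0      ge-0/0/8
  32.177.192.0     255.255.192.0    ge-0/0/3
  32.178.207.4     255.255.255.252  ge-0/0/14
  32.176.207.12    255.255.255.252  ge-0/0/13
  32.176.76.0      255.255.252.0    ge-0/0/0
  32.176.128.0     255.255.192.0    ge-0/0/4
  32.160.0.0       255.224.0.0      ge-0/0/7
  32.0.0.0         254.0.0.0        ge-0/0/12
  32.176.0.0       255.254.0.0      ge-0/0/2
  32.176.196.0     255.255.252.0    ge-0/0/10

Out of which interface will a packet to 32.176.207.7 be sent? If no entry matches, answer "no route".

Routes whose prefix contains 32.176.207.7:
  32.0.0.0/7 (32.0.0.0 - 33.255.255.255) -> ge-0/0/12
  32.128.0.0/10 (32.128.0.0 - 32.191.255.255) -> ge-0/0/8
  32.160.0.0/11 (32.160.0.0 - 32.191.255.255) -> ge-0/0/7
  32.176.0.0/15 (32.176.0.0 - 32.177.255.255) -> ge-0/0/2
More-specific entries that do NOT match:
  32.178.207.4/30 (32.178.207.4 - 32.178.207.7) does not contain 32.176.207.7
  32.176.207.12/30 (32.176.207.12 - 32.176.207.15) does not contain 32.176.207.7
  32.176.206.0/28 (32.176.206.0 - 32.176.206.15) does not contain 32.176.207.7
  32.176.220.0/22 (32.176.220.0 - 32.176.223.255) does not contain 32.176.207.7
  32.176.76.0/22 (32.176.76.0 - 32.176.79.255) does not contain 32.176.207.7
  32.176.196.0/22 (32.176.196.0 - 32.176.199.255) does not contain 32.176.207.7
  32.177.192.0/18 (32.177.192.0 - 32.177.255.255) does not contain 32.176.207.7
  32.176.128.0/18 (32.176.128.0 - 32.176.191.255) does not contain 32.176.207.7
Longest matching prefix is /15 -> interface ge-0/0/2.

ge-0/0/2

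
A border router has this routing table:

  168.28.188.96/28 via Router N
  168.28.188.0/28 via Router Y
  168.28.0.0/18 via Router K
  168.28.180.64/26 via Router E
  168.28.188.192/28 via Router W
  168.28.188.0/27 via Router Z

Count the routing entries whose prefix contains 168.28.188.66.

No listed prefix contains 168.28.188.66.
Total matching entries: 0.

0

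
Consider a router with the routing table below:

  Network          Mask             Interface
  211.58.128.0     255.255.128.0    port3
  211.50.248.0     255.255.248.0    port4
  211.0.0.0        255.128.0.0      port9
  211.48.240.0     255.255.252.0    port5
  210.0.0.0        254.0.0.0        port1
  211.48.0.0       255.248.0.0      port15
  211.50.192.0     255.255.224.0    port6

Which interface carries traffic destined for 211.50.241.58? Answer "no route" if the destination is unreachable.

Routes whose prefix contains 211.50.241.58:
  210.0.0.0/7 (210.0.0.0 - 211.255.255.255) -> port1
  211.0.0.0/9 (211.0.0.0 - 211.127.255.255) -> port9
  211.48.0.0/13 (211.48.0.0 - 211.55.255.255) -> port15
More-specific entries that do NOT match:
  211.48.240.0/22 (211.48.240.0 - 211.48.243.255) does not contain 211.50.241.58
  211.50.248.0/21 (211.50.248.0 - 211.50.255.255) does not contain 211.50.241.58
  211.50.192.0/19 (211.50.192.0 - 211.50.223.255) does not contain 211.50.241.58
  211.58.128.0/17 (211.58.128.0 - 211.58.255.255) does not contain 211.50.241.58
Longest matching prefix is /13 -> interface port15.

port15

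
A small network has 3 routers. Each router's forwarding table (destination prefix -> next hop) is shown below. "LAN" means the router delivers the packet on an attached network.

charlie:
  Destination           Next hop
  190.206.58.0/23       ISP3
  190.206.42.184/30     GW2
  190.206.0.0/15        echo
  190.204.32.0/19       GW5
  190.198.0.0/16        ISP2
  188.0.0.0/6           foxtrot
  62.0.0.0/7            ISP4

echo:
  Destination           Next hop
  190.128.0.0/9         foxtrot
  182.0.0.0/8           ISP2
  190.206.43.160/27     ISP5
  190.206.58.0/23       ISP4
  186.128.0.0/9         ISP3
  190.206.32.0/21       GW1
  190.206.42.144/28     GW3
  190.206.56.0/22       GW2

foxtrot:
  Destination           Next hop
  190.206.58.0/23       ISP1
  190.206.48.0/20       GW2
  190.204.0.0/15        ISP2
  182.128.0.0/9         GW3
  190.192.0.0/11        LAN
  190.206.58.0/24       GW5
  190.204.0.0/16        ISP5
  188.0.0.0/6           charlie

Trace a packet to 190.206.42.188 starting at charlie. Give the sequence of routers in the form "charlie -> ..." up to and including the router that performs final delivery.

charlie -> echo -> foxtrot

At charlie: longest match for 190.206.42.188 is 190.206.0.0/15 -> echo
At echo: longest match for 190.206.42.188 is 190.128.0.0/9 -> foxtrot
At foxtrot: longest match for 190.206.42.188 is 190.192.0.0/11 -> LAN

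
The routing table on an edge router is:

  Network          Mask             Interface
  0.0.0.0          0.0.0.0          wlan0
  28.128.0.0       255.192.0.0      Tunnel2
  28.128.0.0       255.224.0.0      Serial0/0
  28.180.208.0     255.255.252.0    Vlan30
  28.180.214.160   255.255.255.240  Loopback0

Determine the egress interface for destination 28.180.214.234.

Routes whose prefix contains 28.180.214.234:
  0.0.0.0/0 (default, matches everything) -> wlan0
  28.128.0.0/10 (28.128.0.0 - 28.191.255.255) -> Tunnel2
More-specific entries that do NOT match:
  28.180.214.160/28 (28.180.214.160 - 28.180.214.175) does not contain 28.180.214.234
  28.180.208.0/22 (28.180.208.0 - 28.180.211.255) does not contain 28.180.214.234
  28.128.0.0/11 (28.128.0.0 - 28.159.255.255) does not contain 28.180.214.234
Longest matching prefix is /10 -> interface Tunnel2.

Tunnel2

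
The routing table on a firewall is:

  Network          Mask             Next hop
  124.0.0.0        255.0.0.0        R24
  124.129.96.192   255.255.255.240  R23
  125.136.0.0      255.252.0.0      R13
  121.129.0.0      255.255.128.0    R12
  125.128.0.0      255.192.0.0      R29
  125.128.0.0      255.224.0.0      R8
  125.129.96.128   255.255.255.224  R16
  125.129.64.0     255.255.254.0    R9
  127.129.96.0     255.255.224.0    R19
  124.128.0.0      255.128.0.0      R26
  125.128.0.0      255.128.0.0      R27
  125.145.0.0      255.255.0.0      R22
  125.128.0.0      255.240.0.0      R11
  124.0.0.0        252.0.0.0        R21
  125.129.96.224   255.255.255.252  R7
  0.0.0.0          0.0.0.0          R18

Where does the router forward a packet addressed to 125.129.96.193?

R11

Routes whose prefix contains 125.129.96.193:
  0.0.0.0/0 (default, matches everything) -> R18
  124.0.0.0/6 (124.0.0.0 - 127.255.255.255) -> R21
  125.128.0.0/9 (125.128.0.0 - 125.255.255.255) -> R27
  125.128.0.0/10 (125.128.0.0 - 125.191.255.255) -> R29
  125.128.0.0/11 (125.128.0.0 - 125.159.255.255) -> R8
  125.128.0.0/12 (125.128.0.0 - 125.143.255.255) -> R11
More-specific entries that do NOT match:
  125.129.96.224/30 (125.129.96.224 - 125.129.96.227) does not contain 125.129.96.193
  124.129.96.192/28 (124.129.96.192 - 124.129.96.207) does not contain 125.129.96.193
  125.129.96.128/27 (125.129.96.128 - 125.129.96.159) does not contain 125.129.96.193
  125.129.64.0/23 (125.129.64.0 - 125.129.65.255) does not contain 125.129.96.193
  127.129.96.0/19 (127.129.96.0 - 127.129.127.255) does not contain 125.129.96.193
  121.129.0.0/17 (121.129.0.0 - 121.129.127.255) does not contain 125.129.96.193
  125.145.0.0/16 (125.145.0.0 - 125.145.255.255) does not contain 125.129.96.193
  125.136.0.0/14 (125.136.0.0 - 125.139.255.255) does not contain 125.129.96.193
Longest matching prefix is /12 -> next hop R11.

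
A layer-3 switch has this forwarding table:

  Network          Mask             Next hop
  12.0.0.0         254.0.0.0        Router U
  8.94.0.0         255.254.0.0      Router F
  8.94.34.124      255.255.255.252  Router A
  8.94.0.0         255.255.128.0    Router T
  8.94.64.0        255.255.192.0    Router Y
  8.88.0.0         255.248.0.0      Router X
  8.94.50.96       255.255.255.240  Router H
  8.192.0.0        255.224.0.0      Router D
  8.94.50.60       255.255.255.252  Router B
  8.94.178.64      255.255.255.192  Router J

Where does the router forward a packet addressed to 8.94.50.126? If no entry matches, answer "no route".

Router T

Routes whose prefix contains 8.94.50.126:
  8.88.0.0/13 (8.88.0.0 - 8.95.255.255) -> Router X
  8.94.0.0/15 (8.94.0.0 - 8.95.255.255) -> Router F
  8.94.0.0/17 (8.94.0.0 - 8.94.127.255) -> Router T
More-specific entries that do NOT match:
  8.94.34.124/30 (8.94.34.124 - 8.94.34.127) does not contain 8.94.50.126
  8.94.50.60/30 (8.94.50.60 - 8.94.50.63) does not contain 8.94.50.126
  8.94.50.96/28 (8.94.50.96 - 8.94.50.111) does not contain 8.94.50.126
  8.94.178.64/26 (8.94.178.64 - 8.94.178.127) does not contain 8.94.50.126
  8.94.64.0/18 (8.94.64.0 - 8.94.127.255) does not contain 8.94.50.126
Longest matching prefix is /17 -> next hop Router T.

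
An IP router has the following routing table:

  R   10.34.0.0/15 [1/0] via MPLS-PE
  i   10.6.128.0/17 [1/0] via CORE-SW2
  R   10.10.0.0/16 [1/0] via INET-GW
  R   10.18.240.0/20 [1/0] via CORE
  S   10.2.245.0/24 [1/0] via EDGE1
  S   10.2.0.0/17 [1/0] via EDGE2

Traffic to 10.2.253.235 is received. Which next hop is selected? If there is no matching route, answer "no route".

No entry's prefix contains 10.2.253.235; there is no default route.

no route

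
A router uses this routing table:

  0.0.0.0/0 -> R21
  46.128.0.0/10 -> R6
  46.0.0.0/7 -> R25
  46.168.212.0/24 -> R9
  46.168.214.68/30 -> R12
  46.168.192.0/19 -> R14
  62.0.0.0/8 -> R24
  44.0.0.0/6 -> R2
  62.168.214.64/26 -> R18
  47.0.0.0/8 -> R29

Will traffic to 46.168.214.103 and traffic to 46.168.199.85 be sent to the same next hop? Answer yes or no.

yes

46.168.214.103: longest match 46.168.192.0/19 -> R14
46.168.199.85: longest match 46.168.192.0/19 -> R14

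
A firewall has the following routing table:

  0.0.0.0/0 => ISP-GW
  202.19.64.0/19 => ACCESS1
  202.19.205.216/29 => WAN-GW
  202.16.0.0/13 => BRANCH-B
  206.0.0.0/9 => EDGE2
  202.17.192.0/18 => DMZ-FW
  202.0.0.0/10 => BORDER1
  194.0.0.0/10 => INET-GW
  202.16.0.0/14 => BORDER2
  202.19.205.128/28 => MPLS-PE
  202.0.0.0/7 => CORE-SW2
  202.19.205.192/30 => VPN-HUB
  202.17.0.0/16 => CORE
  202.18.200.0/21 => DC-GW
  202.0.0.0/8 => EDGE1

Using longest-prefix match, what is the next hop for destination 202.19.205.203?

Routes whose prefix contains 202.19.205.203:
  0.0.0.0/0 (default, matches everything) -> ISP-GW
  202.0.0.0/7 (202.0.0.0 - 203.255.255.255) -> CORE-SW2
  202.0.0.0/8 (202.0.0.0 - 202.255.255.255) -> EDGE1
  202.0.0.0/10 (202.0.0.0 - 202.63.255.255) -> BORDER1
  202.16.0.0/13 (202.16.0.0 - 202.23.255.255) -> BRANCH-B
  202.16.0.0/14 (202.16.0.0 - 202.19.255.255) -> BORDER2
More-specific entries that do NOT match:
  202.19.205.192/30 (202.19.205.192 - 202.19.205.195) does not contain 202.19.205.203
  202.19.205.216/29 (202.19.205.216 - 202.19.205.223) does not contain 202.19.205.203
  202.19.205.128/28 (202.19.205.128 - 202.19.205.143) does not contain 202.19.205.203
  202.18.200.0/21 (202.18.200.0 - 202.18.207.255) does not contain 202.19.205.203
  202.19.64.0/19 (202.19.64.0 - 202.19.95.255) does not contain 202.19.205.203
  202.17.192.0/18 (202.17.192.0 - 202.17.255.255) does not contain 202.19.205.203
  202.17.0.0/16 (202.17.0.0 - 202.17.255.255) does not contain 202.19.205.203
Longest matching prefix is /14 -> next hop BORDER2.

BORDER2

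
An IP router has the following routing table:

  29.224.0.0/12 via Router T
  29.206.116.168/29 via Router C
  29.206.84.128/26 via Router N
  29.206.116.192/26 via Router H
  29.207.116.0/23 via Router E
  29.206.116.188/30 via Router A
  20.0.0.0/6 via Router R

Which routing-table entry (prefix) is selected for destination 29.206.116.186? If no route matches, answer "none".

none

29.206.116.186 is outside every listed prefix and there is no default route.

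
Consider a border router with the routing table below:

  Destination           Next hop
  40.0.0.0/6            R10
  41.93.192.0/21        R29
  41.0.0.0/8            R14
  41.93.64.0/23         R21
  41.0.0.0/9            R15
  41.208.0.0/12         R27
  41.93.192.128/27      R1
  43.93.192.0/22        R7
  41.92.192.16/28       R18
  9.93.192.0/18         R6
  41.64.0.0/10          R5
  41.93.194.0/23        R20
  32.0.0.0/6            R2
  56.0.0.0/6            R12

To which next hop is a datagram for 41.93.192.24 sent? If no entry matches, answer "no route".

R29

Routes whose prefix contains 41.93.192.24:
  40.0.0.0/6 (40.0.0.0 - 43.255.255.255) -> R10
  41.0.0.0/8 (41.0.0.0 - 41.255.255.255) -> R14
  41.0.0.0/9 (41.0.0.0 - 41.127.255.255) -> R15
  41.64.0.0/10 (41.64.0.0 - 41.127.255.255) -> R5
  41.93.192.0/21 (41.93.192.0 - 41.93.199.255) -> R29
More-specific entries that do NOT match:
  41.92.192.16/28 (41.92.192.16 - 41.92.192.31) does not contain 41.93.192.24
  41.93.192.128/27 (41.93.192.128 - 41.93.192.159) does not contain 41.93.192.24
  41.93.64.0/23 (41.93.64.0 - 41.93.65.255) does not contain 41.93.192.24
  41.93.194.0/23 (41.93.194.0 - 41.93.195.255) does not contain 41.93.192.24
  43.93.192.0/22 (43.93.192.0 - 43.93.195.255) does not contain 41.93.192.24
Longest matching prefix is /21 -> next hop R29.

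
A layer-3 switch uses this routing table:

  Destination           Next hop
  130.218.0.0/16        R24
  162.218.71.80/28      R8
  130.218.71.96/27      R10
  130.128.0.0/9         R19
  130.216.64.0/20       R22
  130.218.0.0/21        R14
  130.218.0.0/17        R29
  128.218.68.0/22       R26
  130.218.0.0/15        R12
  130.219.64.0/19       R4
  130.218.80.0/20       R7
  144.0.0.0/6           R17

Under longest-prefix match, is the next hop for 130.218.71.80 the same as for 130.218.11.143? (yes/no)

yes

130.218.71.80: longest match 130.218.0.0/17 -> R29
130.218.11.143: longest match 130.218.0.0/17 -> R29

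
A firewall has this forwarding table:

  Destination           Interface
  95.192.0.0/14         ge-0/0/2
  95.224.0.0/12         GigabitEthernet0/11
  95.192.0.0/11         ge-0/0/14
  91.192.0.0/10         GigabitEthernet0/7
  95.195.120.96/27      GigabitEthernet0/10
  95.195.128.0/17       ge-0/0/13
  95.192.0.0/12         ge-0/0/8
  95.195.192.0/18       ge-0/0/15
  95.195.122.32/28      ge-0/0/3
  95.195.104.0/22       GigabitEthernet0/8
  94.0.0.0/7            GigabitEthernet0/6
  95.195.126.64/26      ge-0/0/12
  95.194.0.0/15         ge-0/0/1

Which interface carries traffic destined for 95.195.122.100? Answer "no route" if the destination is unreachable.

ge-0/0/1

Routes whose prefix contains 95.195.122.100:
  94.0.0.0/7 (94.0.0.0 - 95.255.255.255) -> GigabitEthernet0/6
  95.192.0.0/11 (95.192.0.0 - 95.223.255.255) -> ge-0/0/14
  95.192.0.0/12 (95.192.0.0 - 95.207.255.255) -> ge-0/0/8
  95.192.0.0/14 (95.192.0.0 - 95.195.255.255) -> ge-0/0/2
  95.194.0.0/15 (95.194.0.0 - 95.195.255.255) -> ge-0/0/1
More-specific entries that do NOT match:
  95.195.122.32/28 (95.195.122.32 - 95.195.122.47) does not contain 95.195.122.100
  95.195.120.96/27 (95.195.120.96 - 95.195.120.127) does not contain 95.195.122.100
  95.195.126.64/26 (95.195.126.64 - 95.195.126.127) does not contain 95.195.122.100
  95.195.104.0/22 (95.195.104.0 - 95.195.107.255) does not contain 95.195.122.100
  95.195.192.0/18 (95.195.192.0 - 95.195.255.255) does not contain 95.195.122.100
  95.195.128.0/17 (95.195.128.0 - 95.195.255.255) does not contain 95.195.122.100
Longest matching prefix is /15 -> interface ge-0/0/1.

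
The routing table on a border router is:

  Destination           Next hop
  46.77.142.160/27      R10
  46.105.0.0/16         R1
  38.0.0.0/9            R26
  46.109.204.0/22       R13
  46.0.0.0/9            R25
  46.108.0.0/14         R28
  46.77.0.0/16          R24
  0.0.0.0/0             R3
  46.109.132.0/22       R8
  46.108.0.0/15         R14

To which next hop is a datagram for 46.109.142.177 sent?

Routes whose prefix contains 46.109.142.177:
  0.0.0.0/0 (default, matches everything) -> R3
  46.0.0.0/9 (46.0.0.0 - 46.127.255.255) -> R25
  46.108.0.0/14 (46.108.0.0 - 46.111.255.255) -> R28
  46.108.0.0/15 (46.108.0.0 - 46.109.255.255) -> R14
More-specific entries that do NOT match:
  46.77.142.160/27 (46.77.142.160 - 46.77.142.191) does not contain 46.109.142.177
  46.109.204.0/22 (46.109.204.0 - 46.109.207.255) does not contain 46.109.142.177
  46.109.132.0/22 (46.109.132.0 - 46.109.135.255) does not contain 46.109.142.177
  46.105.0.0/16 (46.105.0.0 - 46.105.255.255) does not contain 46.109.142.177
  46.77.0.0/16 (46.77.0.0 - 46.77.255.255) does not contain 46.109.142.177
Longest matching prefix is /15 -> next hop R14.

R14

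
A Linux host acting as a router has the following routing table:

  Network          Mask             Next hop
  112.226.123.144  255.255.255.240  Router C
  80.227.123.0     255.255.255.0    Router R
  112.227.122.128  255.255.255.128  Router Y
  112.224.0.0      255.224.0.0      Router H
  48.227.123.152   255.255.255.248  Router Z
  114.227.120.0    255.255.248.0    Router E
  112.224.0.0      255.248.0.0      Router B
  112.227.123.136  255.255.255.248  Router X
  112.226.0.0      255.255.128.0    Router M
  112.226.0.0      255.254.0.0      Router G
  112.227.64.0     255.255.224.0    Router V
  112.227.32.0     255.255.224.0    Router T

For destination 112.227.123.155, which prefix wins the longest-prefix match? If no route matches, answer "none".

112.226.0.0/15

Entries matching 112.227.123.155:
  112.224.0.0/11 (112.224.0.0 - 112.255.255.255)
  112.224.0.0/13 (112.224.0.0 - 112.231.255.255)
  112.226.0.0/15 (112.226.0.0 - 112.227.255.255)
Most specific is 112.226.0.0/15.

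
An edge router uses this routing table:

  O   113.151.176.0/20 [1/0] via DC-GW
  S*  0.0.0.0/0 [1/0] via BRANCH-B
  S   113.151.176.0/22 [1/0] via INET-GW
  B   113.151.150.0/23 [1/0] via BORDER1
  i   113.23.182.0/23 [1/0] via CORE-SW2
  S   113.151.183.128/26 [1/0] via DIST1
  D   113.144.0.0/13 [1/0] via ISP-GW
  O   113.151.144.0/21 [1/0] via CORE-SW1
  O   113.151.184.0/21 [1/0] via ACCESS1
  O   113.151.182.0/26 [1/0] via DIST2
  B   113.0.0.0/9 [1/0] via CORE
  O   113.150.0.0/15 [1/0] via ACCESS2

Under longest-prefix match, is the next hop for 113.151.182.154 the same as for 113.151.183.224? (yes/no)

113.151.182.154: longest match 113.151.176.0/20 -> DC-GW
113.151.183.224: longest match 113.151.176.0/20 -> DC-GW

yes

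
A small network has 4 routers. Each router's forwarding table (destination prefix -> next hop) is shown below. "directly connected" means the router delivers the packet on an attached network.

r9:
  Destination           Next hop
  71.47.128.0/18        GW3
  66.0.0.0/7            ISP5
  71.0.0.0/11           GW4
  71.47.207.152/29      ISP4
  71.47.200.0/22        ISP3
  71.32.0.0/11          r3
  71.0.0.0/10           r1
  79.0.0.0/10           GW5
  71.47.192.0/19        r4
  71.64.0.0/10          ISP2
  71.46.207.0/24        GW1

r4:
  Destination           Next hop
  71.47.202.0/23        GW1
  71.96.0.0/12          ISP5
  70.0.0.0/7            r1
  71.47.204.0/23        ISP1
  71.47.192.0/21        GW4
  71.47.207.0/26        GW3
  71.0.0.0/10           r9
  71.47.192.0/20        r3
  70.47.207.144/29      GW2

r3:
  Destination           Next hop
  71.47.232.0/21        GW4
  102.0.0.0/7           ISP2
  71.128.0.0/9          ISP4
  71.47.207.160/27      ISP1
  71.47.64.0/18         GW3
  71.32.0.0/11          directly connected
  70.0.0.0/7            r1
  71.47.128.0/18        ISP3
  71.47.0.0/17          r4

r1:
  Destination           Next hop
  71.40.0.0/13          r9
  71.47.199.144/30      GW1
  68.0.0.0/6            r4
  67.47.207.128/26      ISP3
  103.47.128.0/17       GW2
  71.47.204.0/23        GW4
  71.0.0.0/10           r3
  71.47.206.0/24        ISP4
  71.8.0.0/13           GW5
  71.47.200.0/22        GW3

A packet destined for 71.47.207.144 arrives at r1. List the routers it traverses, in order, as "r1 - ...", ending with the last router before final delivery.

r1 - r9 - r4 - r3

At r1: longest match for 71.47.207.144 is 71.40.0.0/13 -> r9
At r9: longest match for 71.47.207.144 is 71.47.192.0/19 -> r4
At r4: longest match for 71.47.207.144 is 71.47.192.0/20 -> r3
At r3: longest match for 71.47.207.144 is 71.32.0.0/11 -> directly connected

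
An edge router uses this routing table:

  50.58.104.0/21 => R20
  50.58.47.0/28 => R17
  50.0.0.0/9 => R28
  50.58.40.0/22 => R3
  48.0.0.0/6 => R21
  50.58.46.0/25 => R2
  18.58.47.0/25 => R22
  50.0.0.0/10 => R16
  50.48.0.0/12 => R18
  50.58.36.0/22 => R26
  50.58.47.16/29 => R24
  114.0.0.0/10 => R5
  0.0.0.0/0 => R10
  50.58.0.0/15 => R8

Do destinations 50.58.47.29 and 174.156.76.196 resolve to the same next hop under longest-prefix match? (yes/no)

no

50.58.47.29: longest match 50.58.0.0/15 -> R8
174.156.76.196: longest match 0.0.0.0/0 -> R10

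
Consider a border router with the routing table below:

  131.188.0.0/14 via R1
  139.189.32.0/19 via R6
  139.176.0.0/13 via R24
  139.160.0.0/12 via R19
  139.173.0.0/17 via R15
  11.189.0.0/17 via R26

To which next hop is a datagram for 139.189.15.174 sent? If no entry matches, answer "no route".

No entry's prefix contains 139.189.15.174; there is no default route.

no route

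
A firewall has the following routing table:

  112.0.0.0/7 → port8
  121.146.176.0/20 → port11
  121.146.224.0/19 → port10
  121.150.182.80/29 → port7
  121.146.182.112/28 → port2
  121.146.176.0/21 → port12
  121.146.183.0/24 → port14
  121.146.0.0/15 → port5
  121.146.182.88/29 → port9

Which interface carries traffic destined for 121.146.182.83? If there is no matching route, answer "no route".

Routes whose prefix contains 121.146.182.83:
  121.146.0.0/15 (121.146.0.0 - 121.147.255.255) -> port5
  121.146.176.0/20 (121.146.176.0 - 121.146.191.255) -> port11
  121.146.176.0/21 (121.146.176.0 - 121.146.183.255) -> port12
More-specific entries that do NOT match:
  121.150.182.80/29 (121.150.182.80 - 121.150.182.87) does not contain 121.146.182.83
  121.146.182.88/29 (121.146.182.88 - 121.146.182.95) does not contain 121.146.182.83
  121.146.182.112/28 (121.146.182.112 - 121.146.182.127) does not contain 121.146.182.83
  121.146.183.0/24 (121.146.183.0 - 121.146.183.255) does not contain 121.146.182.83
Longest matching prefix is /21 -> interface port12.

port12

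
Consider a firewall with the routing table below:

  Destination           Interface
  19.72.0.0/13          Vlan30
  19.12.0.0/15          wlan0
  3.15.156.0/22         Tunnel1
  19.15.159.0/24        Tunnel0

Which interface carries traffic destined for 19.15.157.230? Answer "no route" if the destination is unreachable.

no route

No entry's prefix contains 19.15.157.230; there is no default route.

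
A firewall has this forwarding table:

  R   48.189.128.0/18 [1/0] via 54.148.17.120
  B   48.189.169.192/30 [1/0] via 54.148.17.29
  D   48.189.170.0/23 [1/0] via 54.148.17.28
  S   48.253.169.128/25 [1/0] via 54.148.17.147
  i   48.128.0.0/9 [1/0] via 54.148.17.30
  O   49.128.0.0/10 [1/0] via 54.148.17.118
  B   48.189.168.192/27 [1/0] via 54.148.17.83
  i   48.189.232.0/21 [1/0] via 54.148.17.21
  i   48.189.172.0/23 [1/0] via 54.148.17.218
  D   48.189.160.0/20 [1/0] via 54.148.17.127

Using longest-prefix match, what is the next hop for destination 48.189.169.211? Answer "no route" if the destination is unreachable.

Routes whose prefix contains 48.189.169.211:
  48.128.0.0/9 (48.128.0.0 - 48.255.255.255) -> 54.148.17.30
  48.189.128.0/18 (48.189.128.0 - 48.189.191.255) -> 54.148.17.120
  48.189.160.0/20 (48.189.160.0 - 48.189.175.255) -> 54.148.17.127
More-specific entries that do NOT match:
  48.189.169.192/30 (48.189.169.192 - 48.189.169.195) does not contain 48.189.169.211
  48.189.168.192/27 (48.189.168.192 - 48.189.168.223) does not contain 48.189.169.211
  48.253.169.128/25 (48.253.169.128 - 48.253.169.255) does not contain 48.189.169.211
  48.189.170.0/23 (48.189.170.0 - 48.189.171.255) does not contain 48.189.169.211
  48.189.172.0/23 (48.189.172.0 - 48.189.173.255) does not contain 48.189.169.211
  48.189.232.0/21 (48.189.232.0 - 48.189.239.255) does not contain 48.189.169.211
Longest matching prefix is /20 -> next hop 54.148.17.127.

54.148.17.127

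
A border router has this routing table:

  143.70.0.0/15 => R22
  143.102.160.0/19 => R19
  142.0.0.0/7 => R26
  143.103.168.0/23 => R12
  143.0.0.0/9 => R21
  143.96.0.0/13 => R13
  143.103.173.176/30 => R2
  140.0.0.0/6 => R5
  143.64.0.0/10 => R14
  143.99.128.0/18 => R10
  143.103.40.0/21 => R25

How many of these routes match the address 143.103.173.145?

Prefixes containing 143.103.173.145:
  140.0.0.0/6 (140.0.0.0 - 143.255.255.255)
  142.0.0.0/7 (142.0.0.0 - 143.255.255.255)
  143.0.0.0/9 (143.0.0.0 - 143.127.255.255)
  143.64.0.0/10 (143.64.0.0 - 143.127.255.255)
  143.96.0.0/13 (143.96.0.0 - 143.103.255.255)
Total matching entries: 5.

5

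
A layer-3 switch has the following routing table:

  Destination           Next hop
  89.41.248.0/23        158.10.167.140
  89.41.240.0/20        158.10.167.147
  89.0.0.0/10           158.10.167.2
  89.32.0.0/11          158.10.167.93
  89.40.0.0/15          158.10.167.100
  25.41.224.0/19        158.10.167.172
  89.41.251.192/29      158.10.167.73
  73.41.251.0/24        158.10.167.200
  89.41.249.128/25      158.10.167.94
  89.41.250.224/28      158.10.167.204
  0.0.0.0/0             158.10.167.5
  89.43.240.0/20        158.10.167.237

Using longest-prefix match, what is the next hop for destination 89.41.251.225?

Routes whose prefix contains 89.41.251.225:
  0.0.0.0/0 (default, matches everything) -> 158.10.167.5
  89.0.0.0/10 (89.0.0.0 - 89.63.255.255) -> 158.10.167.2
  89.32.0.0/11 (89.32.0.0 - 89.63.255.255) -> 158.10.167.93
  89.40.0.0/15 (89.40.0.0 - 89.41.255.255) -> 158.10.167.100
  89.41.240.0/20 (89.41.240.0 - 89.41.255.255) -> 158.10.167.147
More-specific entries that do NOT match:
  89.41.251.192/29 (89.41.251.192 - 89.41.251.199) does not contain 89.41.251.225
  89.41.250.224/28 (89.41.250.224 - 89.41.250.239) does not contain 89.41.251.225
  89.41.249.128/25 (89.41.249.128 - 89.41.249.255) does not contain 89.41.251.225
  73.41.251.0/24 (73.41.251.0 - 73.41.251.255) does not contain 89.41.251.225
  89.41.248.0/23 (89.41.248.0 - 89.41.249.255) does not contain 89.41.251.225
Longest matching prefix is /20 -> next hop 158.10.167.147.

158.10.167.147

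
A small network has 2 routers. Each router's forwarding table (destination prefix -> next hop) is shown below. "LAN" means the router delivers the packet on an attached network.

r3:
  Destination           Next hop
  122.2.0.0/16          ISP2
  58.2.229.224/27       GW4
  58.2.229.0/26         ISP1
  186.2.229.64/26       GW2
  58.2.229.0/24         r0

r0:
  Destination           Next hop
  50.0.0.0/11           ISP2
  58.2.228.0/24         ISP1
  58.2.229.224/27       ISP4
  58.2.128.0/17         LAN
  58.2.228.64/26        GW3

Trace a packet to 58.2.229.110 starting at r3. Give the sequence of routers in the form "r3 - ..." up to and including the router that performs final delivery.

r3 - r0

At r3: longest match for 58.2.229.110 is 58.2.229.0/24 -> r0
At r0: longest match for 58.2.229.110 is 58.2.128.0/17 -> LAN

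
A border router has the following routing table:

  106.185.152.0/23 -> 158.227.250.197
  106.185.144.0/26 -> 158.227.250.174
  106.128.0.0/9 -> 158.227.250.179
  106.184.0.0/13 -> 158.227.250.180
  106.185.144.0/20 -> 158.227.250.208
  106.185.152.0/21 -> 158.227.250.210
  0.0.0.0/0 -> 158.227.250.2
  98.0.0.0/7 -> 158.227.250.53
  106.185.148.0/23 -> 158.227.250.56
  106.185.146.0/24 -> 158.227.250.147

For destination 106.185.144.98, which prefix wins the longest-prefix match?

106.185.144.0/20

Entries matching 106.185.144.98:
  0.0.0.0/0 (default, matches everything)
  106.128.0.0/9 (106.128.0.0 - 106.255.255.255)
  106.184.0.0/13 (106.184.0.0 - 106.191.255.255)
  106.185.144.0/20 (106.185.144.0 - 106.185.159.255)
Most specific is 106.185.144.0/20.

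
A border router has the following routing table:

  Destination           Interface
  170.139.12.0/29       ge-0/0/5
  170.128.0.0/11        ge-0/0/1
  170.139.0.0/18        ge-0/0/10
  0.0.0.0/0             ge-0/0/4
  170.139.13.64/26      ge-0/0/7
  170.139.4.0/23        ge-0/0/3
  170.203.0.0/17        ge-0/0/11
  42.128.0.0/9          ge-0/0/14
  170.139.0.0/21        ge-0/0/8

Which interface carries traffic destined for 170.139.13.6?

Routes whose prefix contains 170.139.13.6:
  0.0.0.0/0 (default, matches everything) -> ge-0/0/4
  170.128.0.0/11 (170.128.0.0 - 170.159.255.255) -> ge-0/0/1
  170.139.0.0/18 (170.139.0.0 - 170.139.63.255) -> ge-0/0/10
More-specific entries that do NOT match:
  170.139.12.0/29 (170.139.12.0 - 170.139.12.7) does not contain 170.139.13.6
  170.139.13.64/26 (170.139.13.64 - 170.139.13.127) does not contain 170.139.13.6
  170.139.4.0/23 (170.139.4.0 - 170.139.5.255) does not contain 170.139.13.6
  170.139.0.0/21 (170.139.0.0 - 170.139.7.255) does not contain 170.139.13.6
Longest matching prefix is /18 -> interface ge-0/0/10.

ge-0/0/10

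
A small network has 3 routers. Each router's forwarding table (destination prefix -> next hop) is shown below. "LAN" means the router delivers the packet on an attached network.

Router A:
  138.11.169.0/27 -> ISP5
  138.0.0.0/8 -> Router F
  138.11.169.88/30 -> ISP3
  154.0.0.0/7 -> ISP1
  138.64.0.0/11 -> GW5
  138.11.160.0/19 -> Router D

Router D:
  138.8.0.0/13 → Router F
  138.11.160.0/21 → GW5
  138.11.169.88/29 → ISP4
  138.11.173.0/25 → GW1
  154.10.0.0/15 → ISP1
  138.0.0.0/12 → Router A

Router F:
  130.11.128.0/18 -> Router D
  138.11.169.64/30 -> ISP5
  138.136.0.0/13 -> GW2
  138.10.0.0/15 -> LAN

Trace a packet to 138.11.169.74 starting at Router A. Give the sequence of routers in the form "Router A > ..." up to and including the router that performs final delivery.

At Router A: longest match for 138.11.169.74 is 138.11.160.0/19 -> Router D
At Router D: longest match for 138.11.169.74 is 138.8.0.0/13 -> Router F
At Router F: longest match for 138.11.169.74 is 138.10.0.0/15 -> LAN

Router A > Router D > Router F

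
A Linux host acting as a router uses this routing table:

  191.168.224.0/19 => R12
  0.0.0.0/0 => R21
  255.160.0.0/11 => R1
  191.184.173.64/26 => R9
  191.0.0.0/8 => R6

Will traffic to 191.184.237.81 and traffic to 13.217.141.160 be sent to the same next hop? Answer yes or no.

191.184.237.81: longest match 191.0.0.0/8 -> R6
13.217.141.160: longest match 0.0.0.0/0 -> R21

no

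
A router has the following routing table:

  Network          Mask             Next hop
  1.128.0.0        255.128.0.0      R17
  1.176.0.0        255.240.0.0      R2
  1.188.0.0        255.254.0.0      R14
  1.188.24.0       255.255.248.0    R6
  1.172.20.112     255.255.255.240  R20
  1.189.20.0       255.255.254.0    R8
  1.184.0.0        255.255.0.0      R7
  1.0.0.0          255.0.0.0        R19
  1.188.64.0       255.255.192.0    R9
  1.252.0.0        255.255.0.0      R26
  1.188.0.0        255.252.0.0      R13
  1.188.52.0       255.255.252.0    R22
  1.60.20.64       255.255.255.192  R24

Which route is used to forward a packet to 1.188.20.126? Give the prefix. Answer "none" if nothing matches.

Entries matching 1.188.20.126:
  1.0.0.0/8 (1.0.0.0 - 1.255.255.255)
  1.128.0.0/9 (1.128.0.0 - 1.255.255.255)
  1.176.0.0/12 (1.176.0.0 - 1.191.255.255)
  1.188.0.0/14 (1.188.0.0 - 1.191.255.255)
  1.188.0.0/15 (1.188.0.0 - 1.189.255.255)
Most specific is 1.188.0.0/15.

1.188.0.0/15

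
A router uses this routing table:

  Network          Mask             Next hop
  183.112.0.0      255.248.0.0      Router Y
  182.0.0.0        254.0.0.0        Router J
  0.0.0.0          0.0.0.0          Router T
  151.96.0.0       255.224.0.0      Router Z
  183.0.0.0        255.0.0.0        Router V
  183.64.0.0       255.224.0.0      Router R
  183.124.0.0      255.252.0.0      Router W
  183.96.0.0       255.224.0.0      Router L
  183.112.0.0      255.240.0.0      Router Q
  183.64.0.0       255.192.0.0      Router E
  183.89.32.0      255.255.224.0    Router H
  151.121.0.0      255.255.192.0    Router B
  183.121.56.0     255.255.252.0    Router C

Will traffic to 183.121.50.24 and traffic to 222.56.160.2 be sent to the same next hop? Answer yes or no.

183.121.50.24: longest match 183.112.0.0/12 -> Router Q
222.56.160.2: longest match 0.0.0.0/0 -> Router T

no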